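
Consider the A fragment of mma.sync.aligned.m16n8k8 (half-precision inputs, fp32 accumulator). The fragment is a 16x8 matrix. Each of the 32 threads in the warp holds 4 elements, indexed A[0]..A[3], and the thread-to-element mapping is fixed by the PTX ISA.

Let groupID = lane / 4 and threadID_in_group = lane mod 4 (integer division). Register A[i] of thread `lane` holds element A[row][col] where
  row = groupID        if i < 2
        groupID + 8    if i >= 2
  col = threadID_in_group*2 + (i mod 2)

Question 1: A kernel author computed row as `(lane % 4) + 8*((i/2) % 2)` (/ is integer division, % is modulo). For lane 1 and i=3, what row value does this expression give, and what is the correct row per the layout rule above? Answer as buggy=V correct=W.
`(lane % 4) + 8*((i/2) % 2)`[1,3]->9
1: g=0,t=1
[3] (0+8,1*2+1) = (8,3)
row: 9 vs 8

buggy=9 correct=8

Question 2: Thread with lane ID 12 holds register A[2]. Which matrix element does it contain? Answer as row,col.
11,0

lane 12: grp=3 (12/4), tig=0 (12%4)
i=2: r=3+8=11, c=0*2+0=0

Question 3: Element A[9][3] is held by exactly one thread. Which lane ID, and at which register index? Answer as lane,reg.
r=9⇒gr=1,Rb=1  c=3⇒th=1,odd=1
L=1*4+1=5  i=1*2+1=3

5,3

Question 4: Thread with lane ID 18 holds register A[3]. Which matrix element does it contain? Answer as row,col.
lane 18->18/4=4, 18 mod 4=2
i=3  r:4+8->12  c:2·2+1->5

12,5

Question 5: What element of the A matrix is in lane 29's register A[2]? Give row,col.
15,2

L=29->gid=29>>2=7, tid=29&3=1
[2]->row 7+8=15  col 1·2+0=2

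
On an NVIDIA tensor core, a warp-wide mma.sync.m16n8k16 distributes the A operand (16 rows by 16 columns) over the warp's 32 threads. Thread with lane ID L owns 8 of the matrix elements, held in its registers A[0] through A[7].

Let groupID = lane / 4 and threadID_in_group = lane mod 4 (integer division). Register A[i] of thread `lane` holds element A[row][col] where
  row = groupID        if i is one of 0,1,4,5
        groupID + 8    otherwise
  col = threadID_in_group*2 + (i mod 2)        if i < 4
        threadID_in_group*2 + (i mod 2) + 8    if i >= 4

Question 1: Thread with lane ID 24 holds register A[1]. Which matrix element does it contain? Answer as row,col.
6,1

lane 24->24/4=6, 24 mod 4=0
i=1  r:6+0->6  c:2·0+1+0->1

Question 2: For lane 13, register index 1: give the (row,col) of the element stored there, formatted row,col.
3,3

13: gid=3,tid=1
[1] (3+0,1*2+1+0) = (3,3)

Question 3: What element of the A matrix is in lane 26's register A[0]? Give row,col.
26: gr=6,th=2
[0] (6+0,2*2+0+0) = (6,4)

6,4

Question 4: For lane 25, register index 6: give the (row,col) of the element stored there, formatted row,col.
14,10

lane 25->25/4=6, 25 mod 4=1
i=6  r:6+8->14  c:2·1+0+8->10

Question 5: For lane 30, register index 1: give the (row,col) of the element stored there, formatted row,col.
lane 30: gr=7 (30/4), th=2 (30%4)
i=1: r=7+0=7, c=2*2+1+0=5

7,5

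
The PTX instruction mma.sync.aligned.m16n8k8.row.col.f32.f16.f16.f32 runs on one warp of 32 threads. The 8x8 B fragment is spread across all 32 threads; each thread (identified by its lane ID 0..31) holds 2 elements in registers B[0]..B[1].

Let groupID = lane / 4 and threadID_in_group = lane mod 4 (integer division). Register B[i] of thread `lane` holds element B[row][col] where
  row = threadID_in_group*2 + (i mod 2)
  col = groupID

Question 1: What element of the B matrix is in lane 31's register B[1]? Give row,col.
7,7

31: G=7,T=3
[1] (3*2+1,7) = (7,7)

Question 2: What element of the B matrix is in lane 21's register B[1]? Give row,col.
21: G=5,T=1
[1] (1*2+1,5) = (3,5)

3,5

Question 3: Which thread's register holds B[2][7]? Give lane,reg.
29,0

c=7->g=7  r=2->t=1,b0=0
L=7*4+1=29  i=0=0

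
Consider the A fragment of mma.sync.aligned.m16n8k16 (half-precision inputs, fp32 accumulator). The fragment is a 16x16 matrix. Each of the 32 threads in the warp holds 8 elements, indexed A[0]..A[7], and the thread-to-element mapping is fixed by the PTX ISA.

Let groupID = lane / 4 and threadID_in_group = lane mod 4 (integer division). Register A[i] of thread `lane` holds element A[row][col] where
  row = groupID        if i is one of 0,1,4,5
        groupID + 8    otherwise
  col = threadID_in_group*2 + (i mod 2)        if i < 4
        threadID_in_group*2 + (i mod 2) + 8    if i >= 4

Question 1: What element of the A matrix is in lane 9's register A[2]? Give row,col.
10,2

L=9→G=9>>2=2, T=9&3=1
[2]→row 2+8=10  col 1·2+0+0=2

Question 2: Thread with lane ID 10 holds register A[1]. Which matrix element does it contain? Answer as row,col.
L=10=>grp=10>>2=2, tig=10&3=2
[1]=>row 2+0=2  col 2·2+1+0=5

2,5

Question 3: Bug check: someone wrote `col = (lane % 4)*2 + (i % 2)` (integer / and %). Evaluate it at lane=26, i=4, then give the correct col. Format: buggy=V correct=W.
buggy=4 correct=12

`(lane % 4)*2 + (i % 2)`[26,4]->4
lane 26: g=6 (26/4), t=2 (26%4)
i=4: r=6+0=6, c=2*2+0+8=12
col: 4 vs 12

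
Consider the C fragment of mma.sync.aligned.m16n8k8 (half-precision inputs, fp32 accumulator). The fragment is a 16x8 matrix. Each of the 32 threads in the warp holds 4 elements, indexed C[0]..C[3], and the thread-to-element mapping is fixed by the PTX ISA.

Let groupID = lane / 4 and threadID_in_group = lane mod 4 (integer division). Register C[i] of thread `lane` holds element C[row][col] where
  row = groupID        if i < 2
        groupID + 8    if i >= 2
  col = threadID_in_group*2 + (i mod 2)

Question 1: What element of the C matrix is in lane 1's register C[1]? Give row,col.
1: gid=0,tid=1
[1] (0+0,1*2+1) = (0,3)

0,3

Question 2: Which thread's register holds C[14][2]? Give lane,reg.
25,2

r=14->g=6,rb=1  c=2->t=1,b0=0
L=6*4+1=25  i=1*2+0=2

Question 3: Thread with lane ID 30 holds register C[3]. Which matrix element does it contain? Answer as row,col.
lane 30: gr=7 (30/4), th=2 (30%4)
i=3: r=7+8=15, c=2*2+1=5

15,5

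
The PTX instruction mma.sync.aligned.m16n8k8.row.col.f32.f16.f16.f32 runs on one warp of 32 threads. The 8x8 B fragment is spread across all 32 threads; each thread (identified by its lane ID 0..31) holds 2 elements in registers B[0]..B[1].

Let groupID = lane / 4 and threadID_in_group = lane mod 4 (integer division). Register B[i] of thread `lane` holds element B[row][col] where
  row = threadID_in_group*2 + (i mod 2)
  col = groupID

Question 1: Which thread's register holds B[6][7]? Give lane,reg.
c=7->g=7  r=6->t=3,b0=0
L=7*4+3=31  i=0=0

31,0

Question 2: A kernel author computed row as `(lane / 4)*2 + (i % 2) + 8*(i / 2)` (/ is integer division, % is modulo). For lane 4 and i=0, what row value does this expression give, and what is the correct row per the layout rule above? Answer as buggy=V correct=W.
`(lane / 4)*2 + (i % 2) + 8*(i / 2)`[4,0]->2
lane 4->4/4=1, 4 mod 4=0
i=0  r:2·0+0->0  c:1
row: 2 vs 0

buggy=2 correct=0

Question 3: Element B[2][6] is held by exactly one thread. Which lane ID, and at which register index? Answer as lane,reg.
25,0

c=6->g=6  r=2->t=1,b0=0
L=6*4+1=25  i=0=0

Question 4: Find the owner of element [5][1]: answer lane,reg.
c=1→G=1  r=5→T=2,p=1
L=1*4+2=6  i=1=1

6,1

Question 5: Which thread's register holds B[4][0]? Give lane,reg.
c:0=>grp=0  r:4=>tig=2,lo=0
L=0*4+2=2  i=0=0

2,0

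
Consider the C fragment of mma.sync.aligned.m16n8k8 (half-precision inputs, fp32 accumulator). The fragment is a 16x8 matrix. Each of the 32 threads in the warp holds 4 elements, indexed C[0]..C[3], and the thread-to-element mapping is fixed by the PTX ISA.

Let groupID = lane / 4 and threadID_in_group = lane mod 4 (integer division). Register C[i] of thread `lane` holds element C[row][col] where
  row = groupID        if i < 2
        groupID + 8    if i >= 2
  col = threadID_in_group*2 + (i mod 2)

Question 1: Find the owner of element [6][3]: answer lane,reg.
25,1

r=6⇒gr=6,Rb=0  c=3⇒th=1,odd=1
L=6*4+1=25  i=0*2+1=1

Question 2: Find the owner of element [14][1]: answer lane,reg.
r=14⇒gr=6,Rb=1  c=1⇒th=0,odd=1
L=6*4+0=24  i=1*2+1=3

24,3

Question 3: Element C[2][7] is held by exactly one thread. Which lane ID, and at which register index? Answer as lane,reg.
11,1

r: 2->gid=2,r8=0  c: 7->tid=3,i&1=1
L=2*4+3=11  i=0*2+1=1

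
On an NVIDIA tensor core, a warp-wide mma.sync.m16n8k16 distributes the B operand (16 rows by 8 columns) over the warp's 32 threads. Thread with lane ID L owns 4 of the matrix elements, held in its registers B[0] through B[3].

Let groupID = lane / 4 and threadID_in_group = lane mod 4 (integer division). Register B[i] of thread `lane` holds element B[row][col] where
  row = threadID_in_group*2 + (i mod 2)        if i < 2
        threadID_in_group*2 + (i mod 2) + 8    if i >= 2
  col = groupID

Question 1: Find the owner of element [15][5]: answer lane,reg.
23,3

c=5→G=5  r=15→rhi=1,T=3,p=1
L=5*4+3=23  i=1*2+1=3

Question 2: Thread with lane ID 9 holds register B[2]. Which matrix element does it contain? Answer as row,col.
10,2

9: g=2,t=1
[2] (1*2+0+8,2) = (10,2)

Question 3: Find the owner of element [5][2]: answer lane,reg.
c=2⇒gr=2  r=5⇒Rb=0,th=2,odd=1
L=2*4+2=10  i=0*2+1=1

10,1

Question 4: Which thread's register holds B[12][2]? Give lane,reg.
c=2->g=2  r=12->rb=1,t=2,b0=0
L=2*4+2=10  i=1*2+0=2

10,2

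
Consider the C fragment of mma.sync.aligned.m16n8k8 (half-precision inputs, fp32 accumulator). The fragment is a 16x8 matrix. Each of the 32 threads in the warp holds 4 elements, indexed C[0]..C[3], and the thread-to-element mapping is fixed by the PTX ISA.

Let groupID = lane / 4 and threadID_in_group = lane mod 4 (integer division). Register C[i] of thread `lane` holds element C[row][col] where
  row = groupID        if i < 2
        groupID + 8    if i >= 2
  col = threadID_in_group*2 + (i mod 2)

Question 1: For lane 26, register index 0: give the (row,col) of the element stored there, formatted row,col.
lane 26: gid=6 (26/4), tid=2 (26%4)
i=0: r=6+0=6, c=2*2+0=4

6,4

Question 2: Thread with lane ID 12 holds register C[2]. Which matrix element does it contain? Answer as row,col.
lane 12->12/4=3, 12 mod 4=0
i=2  r:3+8->11  c:2·0+0->0

11,0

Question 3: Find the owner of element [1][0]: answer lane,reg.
4,0

r=1->g=1,rb=0  c=0->t=0,b0=0
L=1*4+0=4  i=0*2+0=0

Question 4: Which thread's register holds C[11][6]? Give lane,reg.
15,2

r=11→G=3,rhi=1  c=6→T=3,p=0
L=3*4+3=15  i=1*2+0=2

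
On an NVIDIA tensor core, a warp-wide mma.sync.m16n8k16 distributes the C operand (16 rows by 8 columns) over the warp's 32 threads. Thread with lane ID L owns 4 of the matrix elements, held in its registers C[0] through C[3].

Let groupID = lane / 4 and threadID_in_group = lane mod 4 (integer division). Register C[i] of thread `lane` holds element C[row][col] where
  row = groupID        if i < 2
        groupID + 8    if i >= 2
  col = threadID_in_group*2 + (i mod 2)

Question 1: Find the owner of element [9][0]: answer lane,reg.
4,2

r=9⇒gr=1,Rb=1  c=0⇒th=0,odd=0
L=1*4+0=4  i=1*2+0=2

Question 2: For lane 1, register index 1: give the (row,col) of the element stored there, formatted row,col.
lane 1⇒1/4=0, 1 mod 4=1
i=1  r:0+0⇒0  c:2·1+1⇒3

0,3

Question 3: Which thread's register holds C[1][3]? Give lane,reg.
5,1

r: 1->gid=1,r8=0  c: 3->tid=1,i&1=1
L=1*4+1=5  i=0*2+1=1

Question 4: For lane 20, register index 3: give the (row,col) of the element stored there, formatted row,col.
20: G=5,T=0
[3] (5+8,0*2+1) = (13,1)

13,1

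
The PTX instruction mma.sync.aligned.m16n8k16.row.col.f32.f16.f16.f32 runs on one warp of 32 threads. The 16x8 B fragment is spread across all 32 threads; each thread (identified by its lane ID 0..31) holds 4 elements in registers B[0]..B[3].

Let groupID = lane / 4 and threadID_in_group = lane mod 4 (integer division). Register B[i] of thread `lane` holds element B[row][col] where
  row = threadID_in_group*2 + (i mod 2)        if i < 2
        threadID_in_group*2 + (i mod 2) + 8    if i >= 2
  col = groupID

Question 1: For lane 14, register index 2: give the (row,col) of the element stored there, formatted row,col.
lane 14->14/4=3, 14 mod 4=2
i=2  r:2·2+0+8->12  c:3

12,3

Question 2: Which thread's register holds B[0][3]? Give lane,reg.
c=3⇒gr=3  r=0⇒Rb=0,th=0,odd=0
L=3*4+0=12  i=0*2+0=0

12,0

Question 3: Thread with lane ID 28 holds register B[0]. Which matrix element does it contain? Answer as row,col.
lane 28→28/4=7, 28 mod 4=0
i=0  r:2·0+0+0→0  c:7

0,7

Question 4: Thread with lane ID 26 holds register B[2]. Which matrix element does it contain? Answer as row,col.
12,6

L=26→G=26>>2=6, T=26&3=2
[2]→row 2·2+0+8=12  col G=6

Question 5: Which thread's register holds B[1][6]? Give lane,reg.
c=6->g=6  r=1->rb=0,t=0,b0=1
L=6*4+0=24  i=0*2+1=1

24,1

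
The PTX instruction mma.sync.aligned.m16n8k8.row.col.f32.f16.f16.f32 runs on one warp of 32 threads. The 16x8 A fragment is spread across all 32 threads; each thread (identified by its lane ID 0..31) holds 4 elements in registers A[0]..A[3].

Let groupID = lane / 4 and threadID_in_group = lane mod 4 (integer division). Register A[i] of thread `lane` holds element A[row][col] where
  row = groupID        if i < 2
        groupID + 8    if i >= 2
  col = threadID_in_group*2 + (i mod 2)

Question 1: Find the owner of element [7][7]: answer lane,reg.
r=7->g=7,rb=0  c=7->t=3,b0=1
L=7*4+3=31  i=0*2+1=1

31,1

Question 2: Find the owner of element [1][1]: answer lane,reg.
r=1⇒gr=1,Rb=0  c=1⇒th=0,odd=1
L=1*4+0=4  i=0*2+1=1

4,1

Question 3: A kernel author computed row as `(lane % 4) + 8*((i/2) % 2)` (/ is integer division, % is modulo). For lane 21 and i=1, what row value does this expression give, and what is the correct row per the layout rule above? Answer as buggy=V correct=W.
`(lane % 4) + 8*((i/2) % 2)`[21,1]⇒1
21: gr=5,th=1
[1] (5+0,1*2+1) = (5,3)
row: 1 vs 5

buggy=1 correct=5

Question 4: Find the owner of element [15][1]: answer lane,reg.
28,3

r=15->g=7,rb=1  c=1->t=0,b0=1
L=7*4+0=28  i=1*2+1=3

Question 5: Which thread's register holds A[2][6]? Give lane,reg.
11,0

r:2=>grp=2,rB=0  c:6=>tig=3,lo=0
L=2*4+3=11  i=0*2+0=0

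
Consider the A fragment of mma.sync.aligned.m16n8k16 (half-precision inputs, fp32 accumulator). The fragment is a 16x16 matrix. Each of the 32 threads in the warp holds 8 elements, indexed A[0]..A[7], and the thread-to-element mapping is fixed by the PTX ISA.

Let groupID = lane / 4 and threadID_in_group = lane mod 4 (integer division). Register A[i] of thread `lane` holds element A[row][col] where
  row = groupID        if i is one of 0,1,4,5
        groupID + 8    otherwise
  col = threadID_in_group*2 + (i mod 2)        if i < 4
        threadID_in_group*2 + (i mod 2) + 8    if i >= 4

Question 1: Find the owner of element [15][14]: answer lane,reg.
31,6

r:15=>grp=7,rB=1  c:14=>cB=1,tig=3,lo=0
L=7*4+3=31  i=1*4+1*2+0=6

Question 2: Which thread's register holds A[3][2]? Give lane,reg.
r:3=>grp=3,rB=0  c:2=>cB=0,tig=1,lo=0
L=3*4+1=13  i=0*4+0*2+0=0

13,0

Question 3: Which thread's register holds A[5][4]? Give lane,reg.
22,0

r:5=>grp=5,rB=0  c:4=>cB=0,tig=2,lo=0
L=5*4+2=22  i=0*4+0*2+0=0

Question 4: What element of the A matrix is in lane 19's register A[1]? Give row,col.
4,7

lane 19→19/4=4, 19 mod 4=3
i=1  r:4+0→4  c:2·3+1+0→7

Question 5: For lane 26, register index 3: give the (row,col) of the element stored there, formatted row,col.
14,5

lane 26⇒26/4=6, 26 mod 4=2
i=3  r:6+8⇒14  c:2·2+1+0⇒5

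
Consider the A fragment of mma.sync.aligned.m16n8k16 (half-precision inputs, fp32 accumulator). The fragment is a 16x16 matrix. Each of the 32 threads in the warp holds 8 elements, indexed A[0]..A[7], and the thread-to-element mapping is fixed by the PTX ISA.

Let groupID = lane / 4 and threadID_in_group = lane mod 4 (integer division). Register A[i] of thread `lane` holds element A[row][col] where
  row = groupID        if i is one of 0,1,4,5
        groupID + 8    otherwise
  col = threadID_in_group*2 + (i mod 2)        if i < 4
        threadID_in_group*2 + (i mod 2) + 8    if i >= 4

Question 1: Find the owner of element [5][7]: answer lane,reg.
r:5=>grp=5,rB=0  c:7=>cB=0,tig=3,lo=1
L=5*4+3=23  i=0*4+0*2+1=1

23,1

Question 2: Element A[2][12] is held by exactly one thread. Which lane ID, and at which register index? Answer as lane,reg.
10,4

r:2=>grp=2,rB=0  c:12=>cB=1,tig=2,lo=0
L=2*4+2=10  i=1*4+0*2+0=4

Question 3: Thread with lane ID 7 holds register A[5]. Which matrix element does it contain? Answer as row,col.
lane 7: gid=1 (7/4), tid=3 (7%4)
i=5: r=1+0=1, c=3*2+1+8=15

1,15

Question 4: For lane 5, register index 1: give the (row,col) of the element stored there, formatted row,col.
5: gid=1,tid=1
[1] (1+0,1*2+1+0) = (1,3)

1,3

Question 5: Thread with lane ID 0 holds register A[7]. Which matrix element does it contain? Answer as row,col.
0: gr=0,th=0
[7] (0+8,0*2+1+8) = (8,9)

8,9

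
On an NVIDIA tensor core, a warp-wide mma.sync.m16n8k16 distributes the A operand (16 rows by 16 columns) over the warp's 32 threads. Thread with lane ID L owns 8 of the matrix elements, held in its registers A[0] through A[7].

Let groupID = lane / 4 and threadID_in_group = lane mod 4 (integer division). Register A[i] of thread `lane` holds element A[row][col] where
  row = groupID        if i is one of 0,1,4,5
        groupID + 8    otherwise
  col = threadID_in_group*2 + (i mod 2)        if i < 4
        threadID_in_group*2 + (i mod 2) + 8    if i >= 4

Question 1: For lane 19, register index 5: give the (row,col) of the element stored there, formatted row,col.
lane 19: gr=4 (19/4), th=3 (19%4)
i=5: r=4+0=4, c=3*2+1+8=15

4,15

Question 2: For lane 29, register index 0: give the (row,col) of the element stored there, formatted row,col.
lane 29: grp=7 (29/4), tig=1 (29%4)
i=0: r=7+0=7, c=1*2+0+0=2

7,2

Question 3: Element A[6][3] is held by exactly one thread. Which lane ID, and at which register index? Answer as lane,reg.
r:6=>grp=6,rB=0  c:3=>cB=0,tig=1,lo=1
L=6*4+1=25  i=0*4+0*2+1=1

25,1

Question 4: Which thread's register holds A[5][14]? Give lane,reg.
r=5⇒gr=5,Rb=0  c=14⇒Cb=1,th=3,odd=0
L=5*4+3=23  i=1*4+0*2+0=4

23,4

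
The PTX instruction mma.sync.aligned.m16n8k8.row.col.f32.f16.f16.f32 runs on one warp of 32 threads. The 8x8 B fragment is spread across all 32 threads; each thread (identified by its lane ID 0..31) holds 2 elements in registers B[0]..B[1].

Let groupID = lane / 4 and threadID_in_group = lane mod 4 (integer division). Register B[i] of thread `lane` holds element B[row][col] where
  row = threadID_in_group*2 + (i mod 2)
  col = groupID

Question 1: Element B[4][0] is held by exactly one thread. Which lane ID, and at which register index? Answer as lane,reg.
c=0->g=0  r=4->t=2,b0=0
L=0*4+2=2  i=0=0

2,0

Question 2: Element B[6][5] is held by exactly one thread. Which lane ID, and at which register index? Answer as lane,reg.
23,0

c:5=>grp=5  r:6=>tig=3,lo=0
L=5*4+3=23  i=0=0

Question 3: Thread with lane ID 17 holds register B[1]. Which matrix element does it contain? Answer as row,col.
17: gid=4,tid=1
[1] (1*2+1,4) = (3,4)

3,4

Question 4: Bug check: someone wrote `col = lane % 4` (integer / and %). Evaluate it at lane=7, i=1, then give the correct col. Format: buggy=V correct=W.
`lane % 4`[7,1]⇒3
7: gr=1,th=3
[1] (3*2+1,1) = (7,1)
col: 3 vs 1

buggy=3 correct=1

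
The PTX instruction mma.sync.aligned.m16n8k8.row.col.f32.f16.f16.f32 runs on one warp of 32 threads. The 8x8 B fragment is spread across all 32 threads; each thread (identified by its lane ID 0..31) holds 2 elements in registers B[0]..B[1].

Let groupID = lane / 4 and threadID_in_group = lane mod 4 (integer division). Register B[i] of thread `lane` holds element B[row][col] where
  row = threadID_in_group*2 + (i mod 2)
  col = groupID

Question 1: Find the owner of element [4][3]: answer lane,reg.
c=3->g=3  r=4->t=2,b0=0
L=3*4+2=14  i=0=0

14,0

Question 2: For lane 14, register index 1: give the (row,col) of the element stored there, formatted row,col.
5,3

lane 14: g=3 (14/4), t=2 (14%4)
i=1: r=2*2+1=5, c=g=3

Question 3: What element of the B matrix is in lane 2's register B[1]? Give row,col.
lane 2->2/4=0, 2 mod 4=2
i=1  r:2·2+1->5  c:0

5,0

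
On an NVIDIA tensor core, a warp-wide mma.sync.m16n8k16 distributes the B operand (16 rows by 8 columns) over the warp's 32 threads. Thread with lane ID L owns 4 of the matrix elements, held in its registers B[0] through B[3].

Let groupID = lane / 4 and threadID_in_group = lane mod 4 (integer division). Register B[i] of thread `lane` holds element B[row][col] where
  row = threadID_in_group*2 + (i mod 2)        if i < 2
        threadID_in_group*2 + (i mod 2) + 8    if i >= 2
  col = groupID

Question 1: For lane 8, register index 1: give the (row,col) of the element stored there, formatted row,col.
lane 8: g=2 (8/4), t=0 (8%4)
i=1: r=0*2+1+0=1, c=g=2

1,2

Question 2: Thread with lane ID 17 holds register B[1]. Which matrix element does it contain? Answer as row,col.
3,4

L=17->g=17>>2=4, t=17&3=1
[1]->row 1·2+1+0=3  col g=4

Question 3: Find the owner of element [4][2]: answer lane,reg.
c=2→G=2  r=4→rhi=0,T=2,p=0
L=2*4+2=10  i=0*2+0=0

10,0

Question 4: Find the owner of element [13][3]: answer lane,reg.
14,3

c=3→G=3  r=13→rhi=1,T=2,p=1
L=3*4+2=14  i=1*2+1=3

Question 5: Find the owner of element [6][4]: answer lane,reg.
19,0

c: 4->gid=4  r: 6->r8=0,tid=3,i&1=0
L=4*4+3=19  i=0*2+0=0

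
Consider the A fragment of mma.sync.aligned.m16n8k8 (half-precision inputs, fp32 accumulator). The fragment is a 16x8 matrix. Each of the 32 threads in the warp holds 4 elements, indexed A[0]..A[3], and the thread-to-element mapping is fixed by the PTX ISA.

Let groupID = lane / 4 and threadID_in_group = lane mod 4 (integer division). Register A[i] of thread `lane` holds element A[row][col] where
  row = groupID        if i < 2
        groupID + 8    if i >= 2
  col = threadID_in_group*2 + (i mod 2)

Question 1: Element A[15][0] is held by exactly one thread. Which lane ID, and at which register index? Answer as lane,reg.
r: 15->gid=7,r8=1  c: 0->tid=0,i&1=0
L=7*4+0=28  i=1*2+0=2

28,2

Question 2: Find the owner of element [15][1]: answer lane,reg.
r=15→G=7,rhi=1  c=1→T=0,p=1
L=7*4+0=28  i=1*2+1=3

28,3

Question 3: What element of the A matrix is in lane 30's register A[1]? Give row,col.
7,5

lane 30: gid=7 (30/4), tid=2 (30%4)
i=1: r=7+0=7, c=2*2+1=5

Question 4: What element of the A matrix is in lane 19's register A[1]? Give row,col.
lane 19: g=4 (19/4), t=3 (19%4)
i=1: r=4+0=4, c=3*2+1=7

4,7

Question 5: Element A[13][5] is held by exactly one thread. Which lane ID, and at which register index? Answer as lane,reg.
r=13->g=5,rb=1  c=5->t=2,b0=1
L=5*4+2=22  i=1*2+1=3

22,3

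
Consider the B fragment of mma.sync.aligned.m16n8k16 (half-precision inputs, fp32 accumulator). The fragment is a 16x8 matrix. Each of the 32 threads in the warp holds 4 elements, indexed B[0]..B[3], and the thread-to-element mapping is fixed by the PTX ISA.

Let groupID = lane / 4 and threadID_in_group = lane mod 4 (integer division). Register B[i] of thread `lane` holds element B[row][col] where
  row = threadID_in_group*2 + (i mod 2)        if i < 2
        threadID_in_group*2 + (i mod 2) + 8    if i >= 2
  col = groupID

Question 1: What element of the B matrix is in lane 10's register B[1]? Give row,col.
lane 10: gr=2 (10/4), th=2 (10%4)
i=1: r=2*2+1+0=5, c=gr=2

5,2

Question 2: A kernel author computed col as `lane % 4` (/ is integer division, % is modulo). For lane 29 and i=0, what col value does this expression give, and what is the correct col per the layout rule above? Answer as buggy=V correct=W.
buggy=1 correct=7

`lane % 4`[29,0]->1
L=29->gid=29>>2=7, tid=29&3=1
[0]->row 1·2+0+0=2  col gid=7
col: 1 vs 7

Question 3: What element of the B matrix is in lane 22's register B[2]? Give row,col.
lane 22=>22/4=5, 22 mod 4=2
i=2  r:2·2+0+8=>12  c:5

12,5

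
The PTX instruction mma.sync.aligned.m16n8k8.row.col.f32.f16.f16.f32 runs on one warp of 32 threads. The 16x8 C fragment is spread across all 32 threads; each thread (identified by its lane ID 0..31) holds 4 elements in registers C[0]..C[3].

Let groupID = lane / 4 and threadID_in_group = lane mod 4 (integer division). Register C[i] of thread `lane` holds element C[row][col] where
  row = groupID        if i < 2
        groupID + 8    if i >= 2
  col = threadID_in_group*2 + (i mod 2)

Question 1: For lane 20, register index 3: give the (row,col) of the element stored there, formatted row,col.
13,1

lane 20: gid=5 (20/4), tid=0 (20%4)
i=3: r=5+8=13, c=0*2+1=1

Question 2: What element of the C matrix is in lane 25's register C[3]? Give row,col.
25: g=6,t=1
[3] (6+8,1*2+1) = (14,3)

14,3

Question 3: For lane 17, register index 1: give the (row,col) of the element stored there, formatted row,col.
L=17->g=17>>2=4, t=17&3=1
[1]->row 4+0=4  col 1·2+1=3

4,3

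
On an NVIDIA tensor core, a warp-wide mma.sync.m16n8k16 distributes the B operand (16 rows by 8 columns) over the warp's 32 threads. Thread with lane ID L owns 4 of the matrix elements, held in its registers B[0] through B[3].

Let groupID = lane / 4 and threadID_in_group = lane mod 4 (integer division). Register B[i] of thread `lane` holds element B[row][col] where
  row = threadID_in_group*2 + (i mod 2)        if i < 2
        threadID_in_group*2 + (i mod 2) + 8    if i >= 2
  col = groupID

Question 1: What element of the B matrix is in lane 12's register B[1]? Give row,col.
12: gr=3,th=0
[1] (0*2+1+0,3) = (1,3)

1,3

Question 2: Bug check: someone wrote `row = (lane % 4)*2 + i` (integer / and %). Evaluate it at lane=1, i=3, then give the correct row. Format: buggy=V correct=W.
`(lane % 4)*2 + i`[1,3]->5
lane 1->1/4=0, 1 mod 4=1
i=3  r:2·1+1+8->11  c:0
row: 5 vs 11

buggy=5 correct=11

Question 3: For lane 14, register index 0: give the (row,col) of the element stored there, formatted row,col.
lane 14→14/4=3, 14 mod 4=2
i=0  r:2·2+0+0→4  c:3

4,3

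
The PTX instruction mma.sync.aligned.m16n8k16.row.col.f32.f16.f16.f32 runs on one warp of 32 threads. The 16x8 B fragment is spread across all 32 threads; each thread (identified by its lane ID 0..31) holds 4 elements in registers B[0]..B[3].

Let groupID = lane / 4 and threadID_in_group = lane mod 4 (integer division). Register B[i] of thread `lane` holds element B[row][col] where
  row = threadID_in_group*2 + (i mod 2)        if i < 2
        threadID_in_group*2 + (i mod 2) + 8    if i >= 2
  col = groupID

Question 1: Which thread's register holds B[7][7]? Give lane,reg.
c=7→G=7  r=7→rhi=0,T=3,p=1
L=7*4+3=31  i=0*2+1=1

31,1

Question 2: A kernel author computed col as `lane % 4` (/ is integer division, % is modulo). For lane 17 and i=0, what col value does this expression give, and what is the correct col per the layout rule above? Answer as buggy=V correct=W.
buggy=1 correct=4

`lane % 4`[17,0]⇒1
lane 17⇒17/4=4, 17 mod 4=1
i=0  r:2·1+0+0⇒2  c:4
col: 1 vs 4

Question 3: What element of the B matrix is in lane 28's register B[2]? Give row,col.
8,7

L=28->g=28>>2=7, t=28&3=0
[2]->row 0·2+0+8=8  col g=7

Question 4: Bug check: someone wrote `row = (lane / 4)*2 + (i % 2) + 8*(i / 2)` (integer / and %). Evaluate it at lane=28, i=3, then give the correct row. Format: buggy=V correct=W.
buggy=23 correct=9

`(lane / 4)*2 + (i % 2) + 8*(i / 2)`[28,3]->23
lane 28: g=7 (28/4), t=0 (28%4)
i=3: r=0*2+1+8=9, c=g=7
row: 23 vs 9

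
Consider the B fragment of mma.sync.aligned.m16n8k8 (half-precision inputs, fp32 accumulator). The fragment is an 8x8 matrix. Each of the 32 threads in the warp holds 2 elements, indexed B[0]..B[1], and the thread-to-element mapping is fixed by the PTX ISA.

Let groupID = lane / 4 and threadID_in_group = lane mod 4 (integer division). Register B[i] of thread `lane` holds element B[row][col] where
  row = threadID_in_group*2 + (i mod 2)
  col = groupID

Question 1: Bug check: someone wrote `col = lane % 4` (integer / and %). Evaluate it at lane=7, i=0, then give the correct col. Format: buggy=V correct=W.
buggy=3 correct=1

`lane % 4`[7,0]=>3
lane 7=>7/4=1, 7 mod 4=3
i=0  r:2·3+0=>6  c:1
col: 3 vs 1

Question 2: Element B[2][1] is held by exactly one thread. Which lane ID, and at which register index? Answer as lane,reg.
c: 1->gid=1  r: 2->tid=1,i&1=0
L=1*4+1=5  i=0=0

5,0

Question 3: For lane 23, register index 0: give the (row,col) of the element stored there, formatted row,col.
lane 23→23/4=5, 23 mod 4=3
i=0  r:2·3+0→6  c:5

6,5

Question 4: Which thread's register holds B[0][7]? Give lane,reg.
28,0

c=7→G=7  r=0→T=0,p=0
L=7*4+0=28  i=0=0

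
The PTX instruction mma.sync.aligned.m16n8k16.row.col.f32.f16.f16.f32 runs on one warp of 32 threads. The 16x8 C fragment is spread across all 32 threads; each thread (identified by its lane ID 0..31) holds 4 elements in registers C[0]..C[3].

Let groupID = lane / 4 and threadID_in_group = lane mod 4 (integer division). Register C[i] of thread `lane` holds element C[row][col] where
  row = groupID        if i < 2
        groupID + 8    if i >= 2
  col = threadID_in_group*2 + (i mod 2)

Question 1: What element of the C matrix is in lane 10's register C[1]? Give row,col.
10: g=2,t=2
[1] (2+0,2*2+1) = (2,5)

2,5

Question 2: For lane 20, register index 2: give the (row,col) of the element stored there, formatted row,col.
13,0

20: g=5,t=0
[2] (5+8,0*2+0) = (13,0)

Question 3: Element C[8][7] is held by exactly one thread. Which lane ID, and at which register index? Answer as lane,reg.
r:8=>grp=0,rB=1  c:7=>tig=3,lo=1
L=0*4+3=3  i=1*2+1=3

3,3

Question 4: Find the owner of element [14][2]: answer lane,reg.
25,2

r:14=>grp=6,rB=1  c:2=>tig=1,lo=0
L=6*4+1=25  i=1*2+0=2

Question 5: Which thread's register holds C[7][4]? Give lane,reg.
30,0

r=7->g=7,rb=0  c=4->t=2,b0=0
L=7*4+2=30  i=0*2+0=0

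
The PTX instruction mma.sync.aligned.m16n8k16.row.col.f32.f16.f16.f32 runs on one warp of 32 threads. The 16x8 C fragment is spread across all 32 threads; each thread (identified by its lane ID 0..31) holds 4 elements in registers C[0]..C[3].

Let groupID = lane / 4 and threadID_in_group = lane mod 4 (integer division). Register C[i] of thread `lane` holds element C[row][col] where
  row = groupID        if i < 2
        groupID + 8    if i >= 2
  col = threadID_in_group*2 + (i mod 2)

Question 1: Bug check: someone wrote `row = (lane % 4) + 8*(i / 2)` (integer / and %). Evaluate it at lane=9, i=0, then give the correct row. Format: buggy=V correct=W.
`(lane % 4) + 8*(i / 2)`[9,0]→1
9: G=2,T=1
[0] (2+0,1*2+0) = (2,2)
row: 1 vs 2

buggy=1 correct=2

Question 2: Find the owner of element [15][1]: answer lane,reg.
r=15⇒gr=7,Rb=1  c=1⇒th=0,odd=1
L=7*4+0=28  i=1*2+1=3

28,3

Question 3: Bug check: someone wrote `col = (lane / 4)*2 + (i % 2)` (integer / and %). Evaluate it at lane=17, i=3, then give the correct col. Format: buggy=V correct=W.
buggy=9 correct=3

`(lane / 4)*2 + (i % 2)`[17,3]->9
17: g=4,t=1
[3] (4+8,1*2+1) = (12,3)
col: 9 vs 3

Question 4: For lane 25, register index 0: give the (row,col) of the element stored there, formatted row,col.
L=25→G=25>>2=6, T=25&3=1
[0]→row 6+0=6  col 1·2+0=2

6,2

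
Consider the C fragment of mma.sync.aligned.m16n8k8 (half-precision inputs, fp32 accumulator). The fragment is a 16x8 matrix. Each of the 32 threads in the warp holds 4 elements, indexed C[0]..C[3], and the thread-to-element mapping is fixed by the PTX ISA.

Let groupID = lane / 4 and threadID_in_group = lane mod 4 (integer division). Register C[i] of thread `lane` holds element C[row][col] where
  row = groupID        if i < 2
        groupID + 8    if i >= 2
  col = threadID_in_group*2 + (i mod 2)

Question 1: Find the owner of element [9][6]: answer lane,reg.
7,2

r=9→G=1,rhi=1  c=6→T=3,p=0
L=1*4+3=7  i=1*2+0=2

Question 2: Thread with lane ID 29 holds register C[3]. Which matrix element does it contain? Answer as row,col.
15,3

lane 29⇒29/4=7, 29 mod 4=1
i=3  r:7+8⇒15  c:2·1+1⇒3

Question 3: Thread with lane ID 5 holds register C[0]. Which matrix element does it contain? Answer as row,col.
1,2

lane 5→5/4=1, 5 mod 4=1
i=0  r:1+0→1  c:2·1+0→2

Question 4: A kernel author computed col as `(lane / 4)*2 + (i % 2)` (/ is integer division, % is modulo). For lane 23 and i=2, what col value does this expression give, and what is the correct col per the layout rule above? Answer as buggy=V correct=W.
buggy=10 correct=6

`(lane / 4)*2 + (i % 2)`[23,2]->10
23: gid=5,tid=3
[2] (5+8,3*2+0) = (13,6)
col: 10 vs 6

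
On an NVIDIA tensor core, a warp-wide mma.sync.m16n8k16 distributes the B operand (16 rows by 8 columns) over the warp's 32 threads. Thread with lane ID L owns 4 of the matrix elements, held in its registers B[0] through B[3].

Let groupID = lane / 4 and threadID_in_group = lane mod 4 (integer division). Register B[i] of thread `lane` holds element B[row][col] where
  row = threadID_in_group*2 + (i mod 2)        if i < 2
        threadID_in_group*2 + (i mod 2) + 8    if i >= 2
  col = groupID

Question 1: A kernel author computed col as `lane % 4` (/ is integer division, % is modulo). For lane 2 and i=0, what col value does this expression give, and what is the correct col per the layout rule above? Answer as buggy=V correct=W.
`lane % 4`[2,0]⇒2
L=2⇒gr=2>>2=0, th=2&3=2
[0]⇒row 2·2+0+0=4  col gr=0
col: 2 vs 0

buggy=2 correct=0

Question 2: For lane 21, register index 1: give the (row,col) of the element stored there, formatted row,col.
3,5

L=21→G=21>>2=5, T=21&3=1
[1]→row 1·2+1+0=3  col G=5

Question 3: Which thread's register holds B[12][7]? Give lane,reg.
30,2

c: 7->gid=7  r: 12->r8=1,tid=2,i&1=0
L=7*4+2=30  i=1*2+0=2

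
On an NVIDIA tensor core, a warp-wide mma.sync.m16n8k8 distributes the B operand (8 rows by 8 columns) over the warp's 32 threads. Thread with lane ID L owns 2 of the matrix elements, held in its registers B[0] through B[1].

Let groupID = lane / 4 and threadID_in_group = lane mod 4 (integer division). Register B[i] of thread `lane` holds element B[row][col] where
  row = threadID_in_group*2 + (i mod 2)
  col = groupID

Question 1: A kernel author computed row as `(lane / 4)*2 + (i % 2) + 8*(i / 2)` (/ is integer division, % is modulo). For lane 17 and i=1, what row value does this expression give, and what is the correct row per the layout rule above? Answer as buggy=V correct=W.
`(lane / 4)*2 + (i % 2) + 8*(i / 2)`[17,1]⇒9
L=17⇒gr=17>>2=4, th=17&3=1
[1]⇒row 1·2+1=3  col gr=4
row: 9 vs 3

buggy=9 correct=3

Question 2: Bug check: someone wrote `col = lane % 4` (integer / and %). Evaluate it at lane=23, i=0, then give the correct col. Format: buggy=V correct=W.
`lane % 4`[23,0]⇒3
L=23⇒gr=23>>2=5, th=23&3=3
[0]⇒row 3·2+0=6  col gr=5
col: 3 vs 5

buggy=3 correct=5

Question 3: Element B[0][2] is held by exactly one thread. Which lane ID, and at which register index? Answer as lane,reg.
8,0

c=2->g=2  r=0->t=0,b0=0
L=2*4+0=8  i=0=0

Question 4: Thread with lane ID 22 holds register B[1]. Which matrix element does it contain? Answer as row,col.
lane 22: G=5 (22/4), T=2 (22%4)
i=1: r=2*2+1=5, c=G=5

5,5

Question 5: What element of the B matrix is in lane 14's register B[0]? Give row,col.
lane 14⇒14/4=3, 14 mod 4=2
i=0  r:2·2+0⇒4  c:3

4,3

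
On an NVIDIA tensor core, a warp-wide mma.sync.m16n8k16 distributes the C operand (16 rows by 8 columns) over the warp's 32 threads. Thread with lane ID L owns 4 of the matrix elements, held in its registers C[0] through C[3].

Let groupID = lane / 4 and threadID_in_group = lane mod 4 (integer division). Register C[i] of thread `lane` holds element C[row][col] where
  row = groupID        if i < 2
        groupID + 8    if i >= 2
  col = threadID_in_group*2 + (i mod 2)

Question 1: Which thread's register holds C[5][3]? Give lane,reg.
21,1

r: 5->gid=5,r8=0  c: 3->tid=1,i&1=1
L=5*4+1=21  i=0*2+1=1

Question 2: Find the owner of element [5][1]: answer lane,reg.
r=5⇒gr=5,Rb=0  c=1⇒th=0,odd=1
L=5*4+0=20  i=0*2+1=1

20,1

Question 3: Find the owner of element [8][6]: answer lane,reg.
r: 8->gid=0,r8=1  c: 6->tid=3,i&1=0
L=0*4+3=3  i=1*2+0=2

3,2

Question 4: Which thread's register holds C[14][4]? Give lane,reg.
r=14→G=6,rhi=1  c=4→T=2,p=0
L=6*4+2=26  i=1*2+0=2

26,2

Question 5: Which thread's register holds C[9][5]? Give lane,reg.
6,3

r=9⇒gr=1,Rb=1  c=5⇒th=2,odd=1
L=1*4+2=6  i=1*2+1=3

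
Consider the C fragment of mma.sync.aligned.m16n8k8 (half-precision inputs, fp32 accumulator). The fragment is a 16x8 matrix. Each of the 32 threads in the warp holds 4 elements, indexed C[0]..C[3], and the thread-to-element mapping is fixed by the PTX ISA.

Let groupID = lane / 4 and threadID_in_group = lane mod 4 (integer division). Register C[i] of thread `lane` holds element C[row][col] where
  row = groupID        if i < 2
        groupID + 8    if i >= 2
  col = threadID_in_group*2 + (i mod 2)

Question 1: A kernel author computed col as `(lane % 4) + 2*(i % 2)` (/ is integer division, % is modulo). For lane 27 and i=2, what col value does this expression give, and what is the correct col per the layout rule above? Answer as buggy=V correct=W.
`(lane % 4) + 2*(i % 2)`[27,2]→3
lane 27→27/4=6, 27 mod 4=3
i=2  r:6+8→14  c:2·3+0→6
col: 3 vs 6

buggy=3 correct=6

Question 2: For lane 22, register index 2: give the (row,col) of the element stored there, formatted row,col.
13,4

lane 22⇒22/4=5, 22 mod 4=2
i=2  r:5+8⇒13  c:2·2+0⇒4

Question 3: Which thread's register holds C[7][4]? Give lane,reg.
r: 7->gid=7,r8=0  c: 4->tid=2,i&1=0
L=7*4+2=30  i=0*2+0=0

30,0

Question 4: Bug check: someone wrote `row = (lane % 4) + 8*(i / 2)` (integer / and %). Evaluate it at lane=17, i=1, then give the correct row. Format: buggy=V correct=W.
buggy=1 correct=4

`(lane % 4) + 8*(i / 2)`[17,1]->1
L=17->g=17>>2=4, t=17&3=1
[1]->row 4+0=4  col 1·2+1=3
row: 1 vs 4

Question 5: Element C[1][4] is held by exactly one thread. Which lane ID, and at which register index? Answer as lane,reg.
r=1⇒gr=1,Rb=0  c=4⇒th=2,odd=0
L=1*4+2=6  i=0*2+0=0

6,0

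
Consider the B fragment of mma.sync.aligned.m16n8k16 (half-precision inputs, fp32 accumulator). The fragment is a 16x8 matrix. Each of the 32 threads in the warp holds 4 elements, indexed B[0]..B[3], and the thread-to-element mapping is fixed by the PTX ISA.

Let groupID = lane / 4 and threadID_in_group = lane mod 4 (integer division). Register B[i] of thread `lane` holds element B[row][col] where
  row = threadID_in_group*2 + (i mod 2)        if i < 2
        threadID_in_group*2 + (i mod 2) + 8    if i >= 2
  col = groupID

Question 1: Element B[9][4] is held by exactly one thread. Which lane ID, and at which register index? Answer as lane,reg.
c:4=>grp=4  r:9=>rB=1,tig=0,lo=1
L=4*4+0=16  i=1*2+1=3

16,3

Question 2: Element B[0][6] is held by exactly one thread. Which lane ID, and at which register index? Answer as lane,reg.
24,0

c=6→G=6  r=0→rhi=0,T=0,p=0
L=6*4+0=24  i=0*2+0=0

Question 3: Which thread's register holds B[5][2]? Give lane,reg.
10,1

c=2⇒gr=2  r=5⇒Rb=0,th=2,odd=1
L=2*4+2=10  i=0*2+1=1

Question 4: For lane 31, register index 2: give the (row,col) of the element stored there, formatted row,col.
14,7

31: gr=7,th=3
[2] (3*2+0+8,7) = (14,7)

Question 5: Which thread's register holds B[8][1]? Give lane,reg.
c=1->g=1  r=8->rb=1,t=0,b0=0
L=1*4+0=4  i=1*2+0=2

4,2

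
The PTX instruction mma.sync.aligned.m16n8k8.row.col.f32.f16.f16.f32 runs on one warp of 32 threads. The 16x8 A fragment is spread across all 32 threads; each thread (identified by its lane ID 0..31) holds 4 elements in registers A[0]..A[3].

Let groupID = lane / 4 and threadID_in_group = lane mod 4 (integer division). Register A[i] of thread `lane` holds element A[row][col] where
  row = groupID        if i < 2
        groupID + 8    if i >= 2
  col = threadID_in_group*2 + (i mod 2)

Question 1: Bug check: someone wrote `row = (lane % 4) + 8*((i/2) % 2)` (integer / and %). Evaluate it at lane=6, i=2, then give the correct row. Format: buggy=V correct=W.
buggy=10 correct=9

`(lane % 4) + 8*((i/2) % 2)`[6,2]⇒10
lane 6: gr=1 (6/4), th=2 (6%4)
i=2: r=1+8=9, c=2*2+0=4
row: 10 vs 9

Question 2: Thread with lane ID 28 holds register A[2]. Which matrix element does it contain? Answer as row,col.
lane 28: gr=7 (28/4), th=0 (28%4)
i=2: r=7+8=15, c=0*2+0=0

15,0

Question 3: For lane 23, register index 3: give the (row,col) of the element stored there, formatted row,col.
lane 23: gr=5 (23/4), th=3 (23%4)
i=3: r=5+8=13, c=3*2+1=7

13,7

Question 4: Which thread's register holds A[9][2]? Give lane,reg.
5,2

r: 9->gid=1,r8=1  c: 2->tid=1,i&1=0
L=1*4+1=5  i=1*2+0=2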